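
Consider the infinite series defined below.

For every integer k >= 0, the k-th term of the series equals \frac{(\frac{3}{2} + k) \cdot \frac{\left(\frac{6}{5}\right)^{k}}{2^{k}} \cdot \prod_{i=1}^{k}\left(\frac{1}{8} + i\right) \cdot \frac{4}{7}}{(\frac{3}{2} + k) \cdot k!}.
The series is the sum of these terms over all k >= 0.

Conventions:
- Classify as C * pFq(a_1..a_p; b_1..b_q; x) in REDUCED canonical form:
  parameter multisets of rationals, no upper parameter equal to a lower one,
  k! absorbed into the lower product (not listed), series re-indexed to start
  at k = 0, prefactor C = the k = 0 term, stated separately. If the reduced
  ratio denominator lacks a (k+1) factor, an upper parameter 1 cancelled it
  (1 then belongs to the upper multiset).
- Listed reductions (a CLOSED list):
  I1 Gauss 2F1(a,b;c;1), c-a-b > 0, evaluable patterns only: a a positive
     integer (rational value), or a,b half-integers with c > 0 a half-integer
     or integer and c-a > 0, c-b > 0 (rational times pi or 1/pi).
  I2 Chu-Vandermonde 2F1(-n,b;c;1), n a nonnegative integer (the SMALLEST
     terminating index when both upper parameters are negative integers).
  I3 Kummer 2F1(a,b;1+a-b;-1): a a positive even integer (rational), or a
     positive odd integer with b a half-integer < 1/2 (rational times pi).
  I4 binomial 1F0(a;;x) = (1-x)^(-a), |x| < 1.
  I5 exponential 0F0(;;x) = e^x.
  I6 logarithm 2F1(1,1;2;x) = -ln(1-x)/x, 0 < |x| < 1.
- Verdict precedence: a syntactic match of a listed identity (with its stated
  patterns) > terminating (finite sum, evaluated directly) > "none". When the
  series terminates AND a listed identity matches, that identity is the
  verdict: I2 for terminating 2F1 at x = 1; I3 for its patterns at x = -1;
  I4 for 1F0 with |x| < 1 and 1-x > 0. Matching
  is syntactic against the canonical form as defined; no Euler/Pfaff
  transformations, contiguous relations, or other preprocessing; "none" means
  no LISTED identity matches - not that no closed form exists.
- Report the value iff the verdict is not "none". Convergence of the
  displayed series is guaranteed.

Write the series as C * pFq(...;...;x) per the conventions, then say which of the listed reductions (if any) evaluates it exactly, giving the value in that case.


x = \frac{3}{5} here; the reduced form reads 1F0, upper {\frac{9}{8}}, lower {-}, C = \frac{4}{7}. Verdict: the binomial series (I4) applies (the 1F0 binomial series: exponent -9/8, x = \frac{3}{5}). Exact value: \frac{4}{7} \cdot \left(\frac{2}{5}\right)^{-\frac{9}{8}}.

Key step: t_0 being \frac{4}{7}, the two k-th powers (prefactor 4/7) combine into one argument.
Adjacent-term ratio: r(k) = \frac{3}{5} * (k+\frac{9}{8}) / [(k+1)] ; factor over Q: parameters, x = \frac{3}{5}, and C = \frac{4}{7}.


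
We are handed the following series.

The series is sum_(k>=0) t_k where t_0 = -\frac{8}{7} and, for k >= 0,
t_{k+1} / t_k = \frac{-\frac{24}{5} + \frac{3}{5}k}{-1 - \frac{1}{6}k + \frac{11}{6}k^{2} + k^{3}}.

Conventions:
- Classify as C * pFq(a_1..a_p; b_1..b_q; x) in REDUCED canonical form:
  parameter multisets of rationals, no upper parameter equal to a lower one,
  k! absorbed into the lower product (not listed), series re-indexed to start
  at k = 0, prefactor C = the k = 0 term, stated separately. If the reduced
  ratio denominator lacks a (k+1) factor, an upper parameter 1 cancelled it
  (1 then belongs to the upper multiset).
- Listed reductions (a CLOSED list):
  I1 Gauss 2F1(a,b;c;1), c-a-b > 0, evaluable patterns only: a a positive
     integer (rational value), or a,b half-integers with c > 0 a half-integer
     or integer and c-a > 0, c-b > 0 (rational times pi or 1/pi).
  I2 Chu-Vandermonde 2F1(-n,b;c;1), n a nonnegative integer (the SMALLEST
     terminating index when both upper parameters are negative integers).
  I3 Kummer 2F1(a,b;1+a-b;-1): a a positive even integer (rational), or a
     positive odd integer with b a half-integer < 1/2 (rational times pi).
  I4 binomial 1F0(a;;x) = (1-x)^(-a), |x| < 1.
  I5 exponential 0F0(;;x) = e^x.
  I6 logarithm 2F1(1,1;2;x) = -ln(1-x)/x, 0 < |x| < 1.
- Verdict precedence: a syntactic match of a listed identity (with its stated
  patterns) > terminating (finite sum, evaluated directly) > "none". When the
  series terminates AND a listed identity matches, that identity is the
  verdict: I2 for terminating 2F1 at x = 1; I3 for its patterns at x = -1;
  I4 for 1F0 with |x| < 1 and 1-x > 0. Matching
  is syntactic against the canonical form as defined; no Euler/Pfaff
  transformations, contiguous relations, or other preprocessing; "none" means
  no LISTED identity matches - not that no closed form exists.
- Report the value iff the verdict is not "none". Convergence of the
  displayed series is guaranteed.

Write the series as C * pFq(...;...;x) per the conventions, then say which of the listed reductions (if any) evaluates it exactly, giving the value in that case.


This is -\frac{8}{7} * 1F2(-8; -\frac{2}{3}, \frac{3}{2}; \frac{3}{5}) in reduced canonical form. Verdict: terminating - no listed pattern fits, but -8 in the upper list cuts the series at k = 8; direct evaluation. Hence: \frac{39099788896042208}{10056481982421875}.

The tell: from the first term -\frac{8}{7}: roots of the ratio polynomials (C = -8/7) are the negated parameters.
Adjacent-term ratio: r(k) = \frac{3}{5} * (k-8) / [(k-\frac{2}{3}) (k+\frac{3}{2}) (k+1)] - rational in k, leading ratio \frac{3}{5}; with t_0 = -\frac{8}{7}, classification follows.


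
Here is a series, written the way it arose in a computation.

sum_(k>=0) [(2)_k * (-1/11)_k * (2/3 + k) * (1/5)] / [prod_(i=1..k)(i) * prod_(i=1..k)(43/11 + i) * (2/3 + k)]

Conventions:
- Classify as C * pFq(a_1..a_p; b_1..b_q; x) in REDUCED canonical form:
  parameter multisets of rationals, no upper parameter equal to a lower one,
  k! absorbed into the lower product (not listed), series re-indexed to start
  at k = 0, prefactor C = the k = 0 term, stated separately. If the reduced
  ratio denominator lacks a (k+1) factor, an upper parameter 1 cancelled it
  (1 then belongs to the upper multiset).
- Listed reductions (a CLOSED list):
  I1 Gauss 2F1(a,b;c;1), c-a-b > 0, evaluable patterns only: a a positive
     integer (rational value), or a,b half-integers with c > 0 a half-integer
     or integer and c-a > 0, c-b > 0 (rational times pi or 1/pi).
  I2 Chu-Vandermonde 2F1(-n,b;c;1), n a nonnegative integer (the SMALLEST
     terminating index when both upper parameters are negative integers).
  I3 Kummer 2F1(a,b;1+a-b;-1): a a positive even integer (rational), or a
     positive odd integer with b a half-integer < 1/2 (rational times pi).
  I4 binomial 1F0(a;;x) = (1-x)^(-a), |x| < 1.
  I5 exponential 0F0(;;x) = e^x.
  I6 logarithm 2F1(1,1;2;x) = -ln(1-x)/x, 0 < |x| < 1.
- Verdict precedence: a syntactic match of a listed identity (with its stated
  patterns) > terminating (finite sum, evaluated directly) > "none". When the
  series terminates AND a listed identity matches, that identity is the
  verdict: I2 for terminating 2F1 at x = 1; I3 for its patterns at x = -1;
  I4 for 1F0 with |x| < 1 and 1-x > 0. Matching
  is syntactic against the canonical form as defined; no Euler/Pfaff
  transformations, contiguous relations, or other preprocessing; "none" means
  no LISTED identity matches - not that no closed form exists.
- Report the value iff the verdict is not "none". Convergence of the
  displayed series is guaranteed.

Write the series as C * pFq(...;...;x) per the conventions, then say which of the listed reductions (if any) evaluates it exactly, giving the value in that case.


Classification (C = 1/5): 2F1 with upper {-1/11, 2}, lower {54/11}, argument x = 1. Verdict: this is Gauss's theorem (I1) (x = 1: the Gamma ratio telescopes since c-a-b = 3 > 0 and a = 2 in Z>0). Hence: 344/1815.

Structural cue: x = 1 and the product of the first k integers (C = 1/5, x = 1) is k!.
Consecutive-term ratio: r(k) = 1 * (k-1/11) (k+2) / [(k+54/11) (k+1)] ; factor over Q: parameters, x = 1, and C = 1/5.


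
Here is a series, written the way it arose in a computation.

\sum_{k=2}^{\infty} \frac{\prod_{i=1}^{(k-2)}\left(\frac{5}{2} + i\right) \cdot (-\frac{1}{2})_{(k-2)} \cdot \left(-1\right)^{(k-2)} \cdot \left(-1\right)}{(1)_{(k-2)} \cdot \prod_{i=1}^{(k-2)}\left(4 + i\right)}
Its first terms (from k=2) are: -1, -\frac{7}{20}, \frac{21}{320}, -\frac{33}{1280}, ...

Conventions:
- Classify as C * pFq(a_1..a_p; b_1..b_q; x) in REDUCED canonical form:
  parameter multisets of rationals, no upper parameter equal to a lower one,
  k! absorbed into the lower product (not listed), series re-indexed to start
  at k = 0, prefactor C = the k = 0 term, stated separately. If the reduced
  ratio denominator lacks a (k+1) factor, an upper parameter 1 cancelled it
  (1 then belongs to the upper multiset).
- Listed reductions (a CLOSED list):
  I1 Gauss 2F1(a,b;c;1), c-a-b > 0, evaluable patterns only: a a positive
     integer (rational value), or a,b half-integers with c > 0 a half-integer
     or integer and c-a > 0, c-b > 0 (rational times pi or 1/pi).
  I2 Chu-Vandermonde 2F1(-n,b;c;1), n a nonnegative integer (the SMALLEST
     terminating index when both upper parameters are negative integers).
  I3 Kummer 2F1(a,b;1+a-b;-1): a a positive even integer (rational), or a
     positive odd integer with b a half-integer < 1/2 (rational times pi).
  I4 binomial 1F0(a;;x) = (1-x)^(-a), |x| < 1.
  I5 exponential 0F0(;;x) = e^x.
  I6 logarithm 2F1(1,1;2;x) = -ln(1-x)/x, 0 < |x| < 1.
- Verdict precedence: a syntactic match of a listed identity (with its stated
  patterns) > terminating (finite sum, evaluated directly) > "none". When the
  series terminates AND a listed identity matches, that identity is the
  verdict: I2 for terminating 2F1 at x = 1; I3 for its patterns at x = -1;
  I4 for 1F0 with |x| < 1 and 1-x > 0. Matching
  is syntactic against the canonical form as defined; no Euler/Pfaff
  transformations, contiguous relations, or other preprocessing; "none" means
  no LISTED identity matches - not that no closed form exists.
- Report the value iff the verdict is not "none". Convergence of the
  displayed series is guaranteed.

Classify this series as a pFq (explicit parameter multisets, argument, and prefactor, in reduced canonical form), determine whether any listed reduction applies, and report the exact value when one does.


The series (x = -1) is 2F1: upper {-\frac{1}{2}, \frac{7}{2}}, lower {5}, prefactor -1. Verdict: none - at argument -1 the multisets {-\frac{1}{2}, \frac{7}{2}} ; {5} match no listed identity.

First insight: t_0 = -1 here, and the lower running product (C = -1) is a rising factorial.
Consecutive-term ratio: r(k) = -1 * (k-\frac{1}{2}) (k+\frac{7}{2}) / [(k+5) (k+1)] - rational in k. x = -1; t_0 = -1; negate the roots.


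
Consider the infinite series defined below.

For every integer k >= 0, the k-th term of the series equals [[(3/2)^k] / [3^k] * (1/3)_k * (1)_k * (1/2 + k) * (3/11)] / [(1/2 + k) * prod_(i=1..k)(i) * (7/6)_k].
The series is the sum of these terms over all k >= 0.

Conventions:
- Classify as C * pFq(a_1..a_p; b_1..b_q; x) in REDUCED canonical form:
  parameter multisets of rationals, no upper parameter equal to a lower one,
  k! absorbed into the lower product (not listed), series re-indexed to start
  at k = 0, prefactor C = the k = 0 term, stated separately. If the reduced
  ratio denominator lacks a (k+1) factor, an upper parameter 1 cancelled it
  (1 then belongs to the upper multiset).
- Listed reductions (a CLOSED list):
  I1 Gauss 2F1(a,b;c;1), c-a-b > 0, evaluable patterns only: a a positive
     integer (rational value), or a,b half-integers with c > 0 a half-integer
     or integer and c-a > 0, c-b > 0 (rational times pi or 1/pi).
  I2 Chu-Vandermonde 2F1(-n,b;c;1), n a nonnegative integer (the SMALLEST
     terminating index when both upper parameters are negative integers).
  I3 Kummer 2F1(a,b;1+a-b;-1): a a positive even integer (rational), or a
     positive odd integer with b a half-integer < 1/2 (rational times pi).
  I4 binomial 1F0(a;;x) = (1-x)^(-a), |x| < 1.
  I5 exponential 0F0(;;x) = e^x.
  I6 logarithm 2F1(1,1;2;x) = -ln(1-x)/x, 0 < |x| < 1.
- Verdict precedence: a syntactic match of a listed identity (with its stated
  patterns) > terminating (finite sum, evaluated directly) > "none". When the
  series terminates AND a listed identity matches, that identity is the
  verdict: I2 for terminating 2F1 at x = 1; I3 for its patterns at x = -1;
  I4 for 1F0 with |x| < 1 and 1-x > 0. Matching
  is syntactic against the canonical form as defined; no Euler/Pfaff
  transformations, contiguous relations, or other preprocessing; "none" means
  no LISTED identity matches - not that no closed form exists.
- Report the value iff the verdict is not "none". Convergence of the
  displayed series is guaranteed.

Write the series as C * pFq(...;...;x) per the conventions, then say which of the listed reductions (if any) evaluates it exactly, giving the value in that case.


The series (x = 1/2) is 2F1: upper {1/3, 1}, lower {7/6}, prefactor 3/11. Verdict: none here - no I1-I6 shape fits x = 1/2 with lower {7/6}.

Key observation: t_0 = 3/11 here, and the two k-th powers (C = 3/11, x = 1/2) combine into one argument.
Ratio: r(k) = (1/2) * (k+1/3) (k+1) / [(k+7/6) (k+1)] - rational in k. x = (1/2); t_0 = 3/11; negate the roots.


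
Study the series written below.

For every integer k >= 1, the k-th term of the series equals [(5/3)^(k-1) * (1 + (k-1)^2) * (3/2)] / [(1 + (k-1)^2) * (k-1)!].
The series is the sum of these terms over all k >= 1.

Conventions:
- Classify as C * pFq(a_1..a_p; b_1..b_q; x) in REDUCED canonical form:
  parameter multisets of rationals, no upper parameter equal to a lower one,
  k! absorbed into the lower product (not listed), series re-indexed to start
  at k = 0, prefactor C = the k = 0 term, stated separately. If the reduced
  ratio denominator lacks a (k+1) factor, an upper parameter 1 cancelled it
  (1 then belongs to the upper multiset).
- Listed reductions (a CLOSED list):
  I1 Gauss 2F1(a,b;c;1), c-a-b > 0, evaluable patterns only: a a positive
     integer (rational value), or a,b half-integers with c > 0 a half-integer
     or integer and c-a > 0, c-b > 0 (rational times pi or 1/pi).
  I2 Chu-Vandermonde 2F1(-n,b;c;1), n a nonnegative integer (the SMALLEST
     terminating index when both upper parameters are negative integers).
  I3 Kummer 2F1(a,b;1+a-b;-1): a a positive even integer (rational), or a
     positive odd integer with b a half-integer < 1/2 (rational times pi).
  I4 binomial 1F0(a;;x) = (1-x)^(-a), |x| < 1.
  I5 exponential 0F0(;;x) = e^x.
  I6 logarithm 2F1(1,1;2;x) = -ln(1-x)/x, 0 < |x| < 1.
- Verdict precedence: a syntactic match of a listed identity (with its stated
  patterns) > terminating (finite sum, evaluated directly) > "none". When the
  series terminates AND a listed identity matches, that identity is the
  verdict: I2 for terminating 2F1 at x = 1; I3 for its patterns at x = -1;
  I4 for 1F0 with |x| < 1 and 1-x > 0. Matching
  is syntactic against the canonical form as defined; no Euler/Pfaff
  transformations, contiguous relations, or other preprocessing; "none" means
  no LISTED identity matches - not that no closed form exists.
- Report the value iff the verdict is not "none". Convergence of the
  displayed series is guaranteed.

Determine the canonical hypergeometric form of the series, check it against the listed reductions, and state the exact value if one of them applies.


Reduced: x = 5/3, 0F0, upper = {-}, lower = {-}, C = 3/2. Verdict: the I5 exponential reduction applies (the 0F0 exponential series at x = 5/3). Its exact value is (3/2) * e^(5/3).

First insight: t_0 = 3/2 here, and striking the common factor k^2 + 1 reduces the term (prefactor 3/2).
Consecutive-term ratio: r(k) = (5/3) * 1 / [(k+1)] - rational; roots negated = parameters, x = (5/3), C = 3/2.


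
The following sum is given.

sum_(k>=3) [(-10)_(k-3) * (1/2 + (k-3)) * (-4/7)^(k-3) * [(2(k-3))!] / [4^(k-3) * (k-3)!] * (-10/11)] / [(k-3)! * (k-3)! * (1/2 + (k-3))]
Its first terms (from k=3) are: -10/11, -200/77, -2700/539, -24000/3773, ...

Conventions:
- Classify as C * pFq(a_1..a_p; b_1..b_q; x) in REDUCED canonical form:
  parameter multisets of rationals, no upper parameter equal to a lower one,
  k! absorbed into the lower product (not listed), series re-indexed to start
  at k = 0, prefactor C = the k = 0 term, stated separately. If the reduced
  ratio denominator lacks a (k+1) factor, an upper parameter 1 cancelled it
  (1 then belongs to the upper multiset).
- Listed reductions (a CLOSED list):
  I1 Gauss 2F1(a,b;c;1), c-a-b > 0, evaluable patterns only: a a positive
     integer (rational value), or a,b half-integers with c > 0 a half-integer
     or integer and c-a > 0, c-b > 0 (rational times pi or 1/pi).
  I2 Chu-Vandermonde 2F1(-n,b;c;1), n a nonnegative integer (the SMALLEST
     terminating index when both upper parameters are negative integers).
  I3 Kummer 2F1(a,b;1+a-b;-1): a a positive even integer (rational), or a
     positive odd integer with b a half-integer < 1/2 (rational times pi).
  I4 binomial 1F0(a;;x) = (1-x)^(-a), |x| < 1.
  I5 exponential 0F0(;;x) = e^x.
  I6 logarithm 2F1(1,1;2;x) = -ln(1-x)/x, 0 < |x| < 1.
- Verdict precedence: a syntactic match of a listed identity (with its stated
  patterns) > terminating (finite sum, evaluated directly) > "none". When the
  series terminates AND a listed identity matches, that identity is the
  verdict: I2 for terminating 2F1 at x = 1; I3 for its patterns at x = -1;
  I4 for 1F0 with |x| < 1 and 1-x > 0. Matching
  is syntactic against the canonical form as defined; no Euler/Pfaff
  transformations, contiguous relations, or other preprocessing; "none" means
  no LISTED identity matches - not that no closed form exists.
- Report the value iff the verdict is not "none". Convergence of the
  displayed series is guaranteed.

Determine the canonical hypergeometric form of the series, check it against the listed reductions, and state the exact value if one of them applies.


This is -10/11 * 2F1(-10, 1/2; 1; -4/7) in reduced canonical form. Verdict: terminating (-10 upstairs). 11 nonzero terms in all; added directly. Value: -7325833230/282475249.

Structural cue: t_0 being -10/11, the denominator's factorial ratio (prefactor -10/11) is a lower Pochhammer.
Consecutive-term ratio: r(k) = (-4/7) * (k-10) (k+1/2) / [(k+1) (k+1)] - rational; roots negated = parameters, x = (-4/7), C = -10/11.


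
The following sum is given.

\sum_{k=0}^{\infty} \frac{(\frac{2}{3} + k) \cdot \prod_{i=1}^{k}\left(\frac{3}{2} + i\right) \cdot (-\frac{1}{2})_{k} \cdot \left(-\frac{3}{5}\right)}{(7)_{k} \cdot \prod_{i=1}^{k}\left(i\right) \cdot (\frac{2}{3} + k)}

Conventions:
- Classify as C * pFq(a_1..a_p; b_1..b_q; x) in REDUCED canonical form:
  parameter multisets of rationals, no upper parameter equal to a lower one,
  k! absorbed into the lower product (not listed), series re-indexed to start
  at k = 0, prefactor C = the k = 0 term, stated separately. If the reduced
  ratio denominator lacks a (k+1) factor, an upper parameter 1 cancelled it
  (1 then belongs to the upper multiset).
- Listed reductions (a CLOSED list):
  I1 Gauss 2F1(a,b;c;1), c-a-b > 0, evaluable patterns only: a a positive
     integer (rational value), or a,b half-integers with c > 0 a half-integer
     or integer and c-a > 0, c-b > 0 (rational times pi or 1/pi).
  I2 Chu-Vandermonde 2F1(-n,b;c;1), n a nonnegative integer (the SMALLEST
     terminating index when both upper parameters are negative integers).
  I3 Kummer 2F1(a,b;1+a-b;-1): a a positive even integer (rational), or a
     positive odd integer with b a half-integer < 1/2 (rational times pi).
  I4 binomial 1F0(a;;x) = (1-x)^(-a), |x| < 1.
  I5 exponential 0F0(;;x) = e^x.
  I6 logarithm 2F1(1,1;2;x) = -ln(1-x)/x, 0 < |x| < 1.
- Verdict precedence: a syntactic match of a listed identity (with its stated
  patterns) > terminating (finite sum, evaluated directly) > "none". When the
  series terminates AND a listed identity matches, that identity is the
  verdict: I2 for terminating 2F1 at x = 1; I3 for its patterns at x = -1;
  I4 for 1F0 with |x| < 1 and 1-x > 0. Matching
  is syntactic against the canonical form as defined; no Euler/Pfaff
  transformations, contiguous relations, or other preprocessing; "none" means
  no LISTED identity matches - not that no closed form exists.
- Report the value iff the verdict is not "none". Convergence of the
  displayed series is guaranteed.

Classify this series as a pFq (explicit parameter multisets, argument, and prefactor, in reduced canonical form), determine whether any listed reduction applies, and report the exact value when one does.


At argument 1: a 2F1 with upper {-\frac{1}{2}, \frac{5}{2}}, lower {7}, scaled by C = -\frac{3}{5}. Verdict: this is the half-integer Gauss pattern (I1) (x = 1; upper {-\frac{1}{2}, \frac{5}{2}} half-integers, c = 7 in the evaluable pattern). Sum: \left(-\frac{262144}{175175}\right) / \pi.

Key step: t_0 = -\frac{3}{5} here, and k + 2/3 divides numerator and denominator alike; C = -3/5, x = 1 after cancelling.
Step ratio: r(k) = 1 * (k-\frac{1}{2}) (k+\frac{5}{2}) / [(k+7) (k+1)] - rational in k, leading ratio 1; with t_0 = -\frac{3}{5}, classification follows.


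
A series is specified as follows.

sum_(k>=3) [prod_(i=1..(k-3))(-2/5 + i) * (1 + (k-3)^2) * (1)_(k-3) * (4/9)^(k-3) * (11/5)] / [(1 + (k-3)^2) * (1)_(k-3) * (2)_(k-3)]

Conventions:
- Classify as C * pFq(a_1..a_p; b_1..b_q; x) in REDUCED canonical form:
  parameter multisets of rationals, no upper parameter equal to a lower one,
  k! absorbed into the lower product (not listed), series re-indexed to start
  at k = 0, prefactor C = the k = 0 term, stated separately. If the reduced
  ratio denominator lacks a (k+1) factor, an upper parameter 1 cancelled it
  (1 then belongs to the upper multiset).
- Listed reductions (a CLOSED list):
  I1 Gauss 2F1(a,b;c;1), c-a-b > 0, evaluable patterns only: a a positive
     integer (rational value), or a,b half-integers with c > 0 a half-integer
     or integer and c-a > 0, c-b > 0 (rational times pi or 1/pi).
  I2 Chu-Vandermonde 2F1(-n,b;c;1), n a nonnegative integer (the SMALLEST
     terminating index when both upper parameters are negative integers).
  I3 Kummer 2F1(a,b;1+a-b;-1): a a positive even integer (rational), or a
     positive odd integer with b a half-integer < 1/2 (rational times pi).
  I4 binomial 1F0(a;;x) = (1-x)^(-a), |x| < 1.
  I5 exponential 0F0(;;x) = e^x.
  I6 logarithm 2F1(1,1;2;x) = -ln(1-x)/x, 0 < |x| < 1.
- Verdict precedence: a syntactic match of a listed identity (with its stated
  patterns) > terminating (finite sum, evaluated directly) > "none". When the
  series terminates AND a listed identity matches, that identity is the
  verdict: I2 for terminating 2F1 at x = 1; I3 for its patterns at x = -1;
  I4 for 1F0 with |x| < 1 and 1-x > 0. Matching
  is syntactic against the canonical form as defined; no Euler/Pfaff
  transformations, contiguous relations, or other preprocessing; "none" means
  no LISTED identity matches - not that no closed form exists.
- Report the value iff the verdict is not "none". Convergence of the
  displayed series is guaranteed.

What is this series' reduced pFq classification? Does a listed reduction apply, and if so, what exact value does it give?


At argument 4/9: a 2F1 with upper {3/5, 1}, lower {2}, scaled by C = 11/5. Verdict: none. No listed pattern accepts 2F1(3/5, 1; 2; 4/9).

Key step: from the first term 11/5: (1)_k (prefactor 11/5) is k! itself.
Term ratio: r(k) = (4/9) * (k+3/5) (k+1) / [(k+2) (k+1)] ; factor over Q: parameters, x = (4/9), and C = 11/5.


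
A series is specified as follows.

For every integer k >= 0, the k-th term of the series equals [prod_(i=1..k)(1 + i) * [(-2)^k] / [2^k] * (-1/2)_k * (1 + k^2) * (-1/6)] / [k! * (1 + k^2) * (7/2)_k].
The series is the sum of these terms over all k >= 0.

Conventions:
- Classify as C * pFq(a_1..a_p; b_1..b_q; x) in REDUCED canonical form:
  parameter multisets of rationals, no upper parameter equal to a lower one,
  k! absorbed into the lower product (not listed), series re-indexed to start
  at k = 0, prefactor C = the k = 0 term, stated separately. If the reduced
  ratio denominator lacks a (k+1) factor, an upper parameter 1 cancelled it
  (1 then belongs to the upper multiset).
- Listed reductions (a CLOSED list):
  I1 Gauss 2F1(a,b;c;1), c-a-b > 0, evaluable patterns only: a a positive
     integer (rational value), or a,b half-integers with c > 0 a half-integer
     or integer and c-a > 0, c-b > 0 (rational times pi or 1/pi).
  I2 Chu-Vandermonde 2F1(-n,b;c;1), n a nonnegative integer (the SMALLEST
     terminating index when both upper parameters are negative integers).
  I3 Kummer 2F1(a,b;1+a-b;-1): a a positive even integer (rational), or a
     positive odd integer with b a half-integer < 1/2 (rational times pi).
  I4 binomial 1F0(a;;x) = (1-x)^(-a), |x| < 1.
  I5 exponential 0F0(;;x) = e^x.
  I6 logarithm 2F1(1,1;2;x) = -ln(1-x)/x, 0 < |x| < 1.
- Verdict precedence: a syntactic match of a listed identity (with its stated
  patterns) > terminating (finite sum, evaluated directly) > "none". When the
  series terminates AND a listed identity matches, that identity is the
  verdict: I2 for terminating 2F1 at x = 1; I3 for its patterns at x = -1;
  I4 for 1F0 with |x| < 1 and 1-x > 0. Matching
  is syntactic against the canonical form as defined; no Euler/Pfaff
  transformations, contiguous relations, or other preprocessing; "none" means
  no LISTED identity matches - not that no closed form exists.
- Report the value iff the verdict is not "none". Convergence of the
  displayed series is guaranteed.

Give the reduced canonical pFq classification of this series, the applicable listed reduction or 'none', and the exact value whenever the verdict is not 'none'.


Reduced: x = -1, 2F1, upper = {-1/2, 2}, lower = {7/2}, C = -1/6. Verdict: Kummer (I3) applies (x = -1; c = 7/2 equals 1+a-b for upper {-1/2, 2}: listed pattern). Its exact value is -5/24.

The tell: t_0 = -1/6 here, and the running product (C = -1/6) telescopes to a rising factorial.
Adjacent-term ratio: r(k) = (-1) * (k-1/2) (k+2) / [(k+7/2) (k+1)] ; factor over Q: parameters, x = (-1), and C = -1/6.


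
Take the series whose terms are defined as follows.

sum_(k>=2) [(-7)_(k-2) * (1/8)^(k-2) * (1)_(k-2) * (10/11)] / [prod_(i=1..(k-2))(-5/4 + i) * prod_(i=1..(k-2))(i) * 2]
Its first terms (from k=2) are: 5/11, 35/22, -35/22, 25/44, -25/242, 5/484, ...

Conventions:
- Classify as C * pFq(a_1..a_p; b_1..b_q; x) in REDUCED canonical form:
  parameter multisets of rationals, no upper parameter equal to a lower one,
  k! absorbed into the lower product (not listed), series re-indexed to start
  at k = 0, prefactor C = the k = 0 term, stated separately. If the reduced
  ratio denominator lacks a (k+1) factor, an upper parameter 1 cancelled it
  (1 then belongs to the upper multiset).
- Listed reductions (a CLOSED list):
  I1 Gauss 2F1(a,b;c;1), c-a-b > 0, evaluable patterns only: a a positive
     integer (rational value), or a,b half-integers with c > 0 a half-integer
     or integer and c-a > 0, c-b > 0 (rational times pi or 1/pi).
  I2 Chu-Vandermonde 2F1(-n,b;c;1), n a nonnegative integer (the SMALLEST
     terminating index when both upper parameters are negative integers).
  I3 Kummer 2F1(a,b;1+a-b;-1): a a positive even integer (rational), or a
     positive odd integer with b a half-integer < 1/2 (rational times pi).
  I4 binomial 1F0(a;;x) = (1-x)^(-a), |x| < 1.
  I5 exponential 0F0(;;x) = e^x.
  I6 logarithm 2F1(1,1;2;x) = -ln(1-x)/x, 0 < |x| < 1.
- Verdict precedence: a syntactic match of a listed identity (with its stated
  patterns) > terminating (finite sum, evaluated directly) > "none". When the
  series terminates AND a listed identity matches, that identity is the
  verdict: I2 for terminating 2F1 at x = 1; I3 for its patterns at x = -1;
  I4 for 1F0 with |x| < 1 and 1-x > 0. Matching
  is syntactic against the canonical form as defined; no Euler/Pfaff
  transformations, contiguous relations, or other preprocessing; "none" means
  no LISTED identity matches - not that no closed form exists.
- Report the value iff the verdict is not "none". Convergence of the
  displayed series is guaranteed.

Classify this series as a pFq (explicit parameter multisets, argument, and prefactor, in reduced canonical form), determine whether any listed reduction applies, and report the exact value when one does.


Prefactor 5/11, argument 1/8: 2F1 with upper {-7, 1} over lower {-1/4}. Verdict: terminating. (-7)_k vanishes past k = 7, leaving a 8-term sum, computed directly. Value: 393075/423016.

Key step: x = (1/8) and the lower running product (prefactor 5/11) is a rising factorial.
Term ratio: r(k) = (1/8) * (k-7) (k+1) / [(k-1/4) (k+1)] - rational in k. x = (1/8); t_0 = 5/11; negate the roots.


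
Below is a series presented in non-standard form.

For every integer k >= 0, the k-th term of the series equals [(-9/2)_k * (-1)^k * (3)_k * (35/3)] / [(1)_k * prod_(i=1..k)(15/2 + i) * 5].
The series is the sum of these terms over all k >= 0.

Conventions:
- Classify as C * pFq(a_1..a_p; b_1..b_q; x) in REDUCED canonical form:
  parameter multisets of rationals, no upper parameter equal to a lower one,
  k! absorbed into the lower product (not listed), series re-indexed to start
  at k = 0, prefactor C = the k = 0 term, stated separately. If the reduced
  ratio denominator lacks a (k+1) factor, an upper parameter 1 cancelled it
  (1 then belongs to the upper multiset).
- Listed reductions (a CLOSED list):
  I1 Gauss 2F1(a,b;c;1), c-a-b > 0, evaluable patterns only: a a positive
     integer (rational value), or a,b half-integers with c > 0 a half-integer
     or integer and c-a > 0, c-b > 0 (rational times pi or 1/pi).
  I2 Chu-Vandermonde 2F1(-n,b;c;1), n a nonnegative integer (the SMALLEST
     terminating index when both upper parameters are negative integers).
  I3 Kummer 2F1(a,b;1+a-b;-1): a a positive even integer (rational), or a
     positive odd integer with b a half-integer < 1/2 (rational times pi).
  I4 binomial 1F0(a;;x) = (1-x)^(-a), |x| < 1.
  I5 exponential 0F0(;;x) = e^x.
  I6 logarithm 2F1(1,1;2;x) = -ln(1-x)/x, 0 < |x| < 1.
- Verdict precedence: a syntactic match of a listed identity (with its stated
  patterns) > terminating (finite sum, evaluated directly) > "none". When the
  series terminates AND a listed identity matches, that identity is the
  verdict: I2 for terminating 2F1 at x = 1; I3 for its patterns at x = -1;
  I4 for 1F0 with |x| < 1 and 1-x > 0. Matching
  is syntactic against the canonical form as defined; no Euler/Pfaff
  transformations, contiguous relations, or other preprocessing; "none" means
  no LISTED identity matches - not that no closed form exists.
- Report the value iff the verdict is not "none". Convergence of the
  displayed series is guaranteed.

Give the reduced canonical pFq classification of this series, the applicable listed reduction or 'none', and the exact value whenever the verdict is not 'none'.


This is 7/3 * 2F1(-9/2, 3; 17/2; -1) in reduced canonical form. Verdict (x = -1): Kummer's theorem (I3) applies (x = -1; c = 17/2 equals 1+a-b for upper {-9/2, 3}: listed pattern). Hence: (105105/32768) * pi.

First insight: t_0 being 7/3, the constant factors (prefactor 7/3) combine into one prefactor.
Step ratio: r(k) = (-1) * (k-9/2) (k+3) / [(k+17/2) (k+1)] - rational in k. x = (-1); t_0 = 7/3; negate the roots.


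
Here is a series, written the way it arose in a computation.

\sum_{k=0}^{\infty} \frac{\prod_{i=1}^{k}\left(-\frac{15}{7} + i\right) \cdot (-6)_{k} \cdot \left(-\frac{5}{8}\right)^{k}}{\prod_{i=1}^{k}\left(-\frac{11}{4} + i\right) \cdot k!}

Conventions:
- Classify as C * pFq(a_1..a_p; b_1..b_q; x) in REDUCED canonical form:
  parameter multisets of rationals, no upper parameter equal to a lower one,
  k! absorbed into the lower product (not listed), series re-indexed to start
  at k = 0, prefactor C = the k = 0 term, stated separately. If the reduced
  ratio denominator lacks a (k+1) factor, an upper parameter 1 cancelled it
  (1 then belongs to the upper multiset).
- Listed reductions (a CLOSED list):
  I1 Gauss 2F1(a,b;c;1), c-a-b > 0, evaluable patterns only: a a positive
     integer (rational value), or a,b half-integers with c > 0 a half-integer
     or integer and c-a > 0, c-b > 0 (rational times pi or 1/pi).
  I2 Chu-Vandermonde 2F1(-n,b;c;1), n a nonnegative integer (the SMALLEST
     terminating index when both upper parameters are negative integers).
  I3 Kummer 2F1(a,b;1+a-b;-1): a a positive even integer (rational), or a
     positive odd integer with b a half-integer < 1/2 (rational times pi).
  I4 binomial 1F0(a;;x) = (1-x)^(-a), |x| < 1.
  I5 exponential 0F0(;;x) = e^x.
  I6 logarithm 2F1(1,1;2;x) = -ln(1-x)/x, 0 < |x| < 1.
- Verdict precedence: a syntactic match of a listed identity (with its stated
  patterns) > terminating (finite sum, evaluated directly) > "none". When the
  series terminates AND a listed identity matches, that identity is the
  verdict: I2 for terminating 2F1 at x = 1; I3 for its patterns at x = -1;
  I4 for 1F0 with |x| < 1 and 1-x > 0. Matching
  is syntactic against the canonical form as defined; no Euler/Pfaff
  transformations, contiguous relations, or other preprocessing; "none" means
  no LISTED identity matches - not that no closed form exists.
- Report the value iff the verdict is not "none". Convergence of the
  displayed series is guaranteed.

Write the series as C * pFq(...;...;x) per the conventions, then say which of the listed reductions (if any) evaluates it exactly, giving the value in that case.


Reduced: x = -\frac{5}{8}, 2F1, upper = {-6, -\frac{8}{7}}, lower = {-\frac{7}{4}}, C = 1. Verdict: terminating - the sum ends at index 6 because -6 is a negative integer; exact evaluation follows. Sum: \frac{20328149}{2470629}.

Structural cue: x = -\frac{5}{8} and the running product (C = 1) telescopes to a rising factorial.
Adjacent-term ratio: r(k) = -\frac{5}{8} * (k-6) (k-\frac{8}{7}) / [(k-\frac{7}{4}) (k+1)] - poly over poly, x = -\frac{5}{8} from leading terms; C = 1 at k = 0.


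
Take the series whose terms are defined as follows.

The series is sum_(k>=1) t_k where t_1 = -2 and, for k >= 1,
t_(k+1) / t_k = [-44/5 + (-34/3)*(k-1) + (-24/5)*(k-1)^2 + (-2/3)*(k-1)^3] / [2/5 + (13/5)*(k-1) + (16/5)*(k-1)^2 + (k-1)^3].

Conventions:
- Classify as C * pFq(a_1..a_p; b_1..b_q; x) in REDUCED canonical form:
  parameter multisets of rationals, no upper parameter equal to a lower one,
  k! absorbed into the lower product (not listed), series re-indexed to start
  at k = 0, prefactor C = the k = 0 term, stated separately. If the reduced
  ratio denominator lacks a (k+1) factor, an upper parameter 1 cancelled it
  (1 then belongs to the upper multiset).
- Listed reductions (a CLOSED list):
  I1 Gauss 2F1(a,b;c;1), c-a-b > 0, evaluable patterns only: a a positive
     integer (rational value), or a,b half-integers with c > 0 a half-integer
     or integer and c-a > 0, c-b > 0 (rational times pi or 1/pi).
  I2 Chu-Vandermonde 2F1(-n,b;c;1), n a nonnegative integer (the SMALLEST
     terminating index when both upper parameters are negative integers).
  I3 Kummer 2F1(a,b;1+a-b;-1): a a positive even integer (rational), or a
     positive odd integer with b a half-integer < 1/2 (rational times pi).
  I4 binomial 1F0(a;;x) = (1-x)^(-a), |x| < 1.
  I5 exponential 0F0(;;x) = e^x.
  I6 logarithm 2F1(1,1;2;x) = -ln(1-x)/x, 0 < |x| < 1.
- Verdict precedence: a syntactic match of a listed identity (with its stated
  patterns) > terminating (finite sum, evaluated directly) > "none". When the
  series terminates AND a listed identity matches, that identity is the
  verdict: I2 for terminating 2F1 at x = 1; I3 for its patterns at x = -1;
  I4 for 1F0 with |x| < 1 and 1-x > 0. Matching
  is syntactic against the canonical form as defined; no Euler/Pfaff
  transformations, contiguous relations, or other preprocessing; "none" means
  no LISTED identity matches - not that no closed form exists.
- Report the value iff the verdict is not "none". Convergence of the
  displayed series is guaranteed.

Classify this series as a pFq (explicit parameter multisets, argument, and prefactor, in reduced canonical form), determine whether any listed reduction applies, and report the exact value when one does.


The tell: t_0 = -2 here, and the parameter 2 appears in both the upper and lower lists and cancels.
Ratio: r(k) = (-2/3) * (k+11/5) (k+3) / [(k+1/5) (k+1)] - rational; roots negated = parameters, x = (-2/3), C = -2.

With C = -2: the canonical form is 2F1(11/5, 3; 1/5; -2/3). Verdict: none - at argument -2/3 the multisets {11/5, 3} ; {1/5} match no listed identity.


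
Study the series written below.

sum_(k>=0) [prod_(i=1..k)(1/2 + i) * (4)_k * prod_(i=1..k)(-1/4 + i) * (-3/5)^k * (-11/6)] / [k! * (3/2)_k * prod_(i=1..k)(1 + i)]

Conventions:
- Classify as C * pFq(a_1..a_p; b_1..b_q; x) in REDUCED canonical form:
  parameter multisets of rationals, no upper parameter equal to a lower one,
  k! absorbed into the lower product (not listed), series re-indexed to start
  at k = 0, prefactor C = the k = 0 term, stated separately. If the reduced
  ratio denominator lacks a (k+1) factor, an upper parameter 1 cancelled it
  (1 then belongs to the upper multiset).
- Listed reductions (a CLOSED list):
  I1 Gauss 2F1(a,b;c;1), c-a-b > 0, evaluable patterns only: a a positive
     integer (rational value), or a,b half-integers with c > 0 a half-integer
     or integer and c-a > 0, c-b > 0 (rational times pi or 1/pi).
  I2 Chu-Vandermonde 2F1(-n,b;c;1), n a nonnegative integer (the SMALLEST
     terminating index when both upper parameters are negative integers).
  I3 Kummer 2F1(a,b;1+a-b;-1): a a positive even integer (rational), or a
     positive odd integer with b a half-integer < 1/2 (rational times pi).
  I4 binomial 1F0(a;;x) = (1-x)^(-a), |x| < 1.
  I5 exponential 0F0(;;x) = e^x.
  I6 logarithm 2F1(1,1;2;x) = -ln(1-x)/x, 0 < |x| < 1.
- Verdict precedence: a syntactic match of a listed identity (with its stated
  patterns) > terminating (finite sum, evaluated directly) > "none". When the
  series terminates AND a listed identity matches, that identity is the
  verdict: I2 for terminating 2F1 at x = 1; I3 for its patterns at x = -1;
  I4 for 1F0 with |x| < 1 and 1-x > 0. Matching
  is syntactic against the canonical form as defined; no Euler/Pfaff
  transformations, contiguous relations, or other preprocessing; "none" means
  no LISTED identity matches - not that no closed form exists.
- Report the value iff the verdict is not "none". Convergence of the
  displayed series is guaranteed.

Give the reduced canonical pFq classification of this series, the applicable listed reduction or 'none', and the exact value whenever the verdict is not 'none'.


At argument -3/5: a 2F1 with upper {3/4, 4}, lower {2}, scaled by C = -11/6. Verdict: none. A 2F1 with upper {3/4, 4} fits none of I1-I6 at x = -3/5; the sum runs forever.

First insight: t_0 being -11/6, the running product (prefactor -11/6) telescopes to a rising factorial.
Ratio: r(k) = (-3/5) * (k+3/4) (k+4) / [(k+2) (k+1)] ; factor over Q: parameters, x = (-3/5), and C = -11/6.


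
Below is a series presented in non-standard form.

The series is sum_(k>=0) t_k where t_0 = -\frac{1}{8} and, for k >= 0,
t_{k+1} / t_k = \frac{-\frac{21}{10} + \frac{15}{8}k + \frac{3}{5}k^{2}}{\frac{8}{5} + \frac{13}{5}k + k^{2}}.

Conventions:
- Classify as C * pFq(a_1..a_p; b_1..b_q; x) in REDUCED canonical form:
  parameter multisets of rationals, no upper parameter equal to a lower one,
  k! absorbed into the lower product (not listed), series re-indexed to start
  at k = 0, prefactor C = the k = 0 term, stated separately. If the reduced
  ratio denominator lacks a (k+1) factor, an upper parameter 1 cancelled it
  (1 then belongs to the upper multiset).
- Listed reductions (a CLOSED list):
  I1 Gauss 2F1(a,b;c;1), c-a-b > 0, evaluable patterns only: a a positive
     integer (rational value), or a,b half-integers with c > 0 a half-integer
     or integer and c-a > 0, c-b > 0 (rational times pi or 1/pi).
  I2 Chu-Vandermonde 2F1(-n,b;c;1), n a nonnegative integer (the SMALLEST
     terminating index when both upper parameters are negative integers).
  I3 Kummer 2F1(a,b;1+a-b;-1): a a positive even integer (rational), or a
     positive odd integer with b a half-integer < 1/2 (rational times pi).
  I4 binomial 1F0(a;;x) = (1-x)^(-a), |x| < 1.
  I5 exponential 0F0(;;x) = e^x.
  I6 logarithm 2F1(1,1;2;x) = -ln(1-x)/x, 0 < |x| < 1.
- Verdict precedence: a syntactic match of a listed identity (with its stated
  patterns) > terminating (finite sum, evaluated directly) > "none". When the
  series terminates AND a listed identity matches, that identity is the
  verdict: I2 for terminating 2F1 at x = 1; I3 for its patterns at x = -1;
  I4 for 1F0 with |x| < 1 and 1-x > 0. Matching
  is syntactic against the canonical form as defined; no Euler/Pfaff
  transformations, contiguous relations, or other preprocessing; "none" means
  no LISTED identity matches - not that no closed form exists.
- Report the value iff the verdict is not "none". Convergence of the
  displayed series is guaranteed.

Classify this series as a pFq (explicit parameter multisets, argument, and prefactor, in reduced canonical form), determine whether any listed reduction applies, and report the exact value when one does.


Prefactor -\frac{1}{8}, argument \frac{3}{5}: 2F1 with upper {-\frac{7}{8}, 4} over lower {\frac{8}{5}}. Verdict: none - this 2F1 at x = \frac{3}{5} matches no listed pattern, and upper {-\frac{7}{8}, 4} holds no stopper.

Structural cue: t_0 being -\frac{1}{8}, the expanded ratio factors over Q; C = -1/8, roots give parameters.
Consecutive-term ratio: r(k) = \frac{3}{5} * (k-\frac{7}{8}) (k+4) / [(k+\frac{8}{5}) (k+1)] - rational; roots negated = parameters, x = \frac{3}{5}, C = -\frac{1}{8}.
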